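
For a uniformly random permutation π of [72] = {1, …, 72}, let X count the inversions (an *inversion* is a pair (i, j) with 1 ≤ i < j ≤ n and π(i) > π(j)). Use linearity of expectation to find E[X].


Write X = Σ X_I over the C(72, 2) = 2556 pairs i < j, with X_I the indicator of one inversion.
There are 2556 indicators.
For each fixed pair i < j, the values π(i) and π(j) are two distinct elements of {1, …, 72} in uniformly random order; by symmetry P[π(i) > π(j)] = 1/2.
By linearity: E[X] = 2556 · (1/2) = C(72, 2) · (1/2) = 2556/2 = 1278 ≈ 1278.0000.

E[X] = 1278 = 1278.0000.


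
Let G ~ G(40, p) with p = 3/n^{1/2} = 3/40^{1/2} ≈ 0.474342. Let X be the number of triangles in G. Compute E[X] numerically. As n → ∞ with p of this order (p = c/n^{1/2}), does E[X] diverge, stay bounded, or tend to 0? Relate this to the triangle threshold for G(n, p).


Number of potential triangles: C(40, 3) = 9880.
Each occurs with probability p³ ≈ (0.474342)³ ≈ 1.06726871e-01.
By linearity: E[X] = C(40, 3)·p³ ≈ 9880 · 1.06726871e-01 ≈ 1054.461486.
Since α = 1/2 < 1, p = c/n^{1/2} ≫ 1/n is above the triangle threshold p ~ 1/n. Asymptotically E[X] ~ (c³/6)·n^{3(1−α)} = (3³/6)·n^{1.5} → ∞; triangles are abundant w.h.p.

E[X] ≈ 1054.461486; in regime p = Θ(1/n^{1/2}) E[X] diverges (above the triangle threshold p ~ 1/n).


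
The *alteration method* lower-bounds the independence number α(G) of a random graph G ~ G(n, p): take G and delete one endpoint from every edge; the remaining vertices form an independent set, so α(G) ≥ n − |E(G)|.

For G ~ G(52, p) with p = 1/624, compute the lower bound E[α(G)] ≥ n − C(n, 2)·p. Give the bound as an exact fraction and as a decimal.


E[|E(G)|] = C(52, 2)·p = 1326 · (1/624) = 17/8.
E[α(G)] ≥ n − E[|E(G)|] = 52 − 17/8 = 399/8.
Numerically: ≈ 49.875.
(This is only a lower bound; the true E[α(G)] may be larger.)

E[α(G)] ≥ 399/8 ≈ 49.875.


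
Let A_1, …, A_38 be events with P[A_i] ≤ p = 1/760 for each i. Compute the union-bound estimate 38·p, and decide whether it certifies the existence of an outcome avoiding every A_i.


Union bound: P[∪_{i=1}^{38} A_i] ≤ Σ_i P[A_i] ≤ 38·p = 38·(1/760) = 1/20.
Numerically: 1/20 ≈ 0.0500000.
Is 1/20 < 1? YES.
Since P[∪ A_i] ≤ 1/20 < 1, the complement has P[∩ A_i^c] ≥ 1 − 1/20 = 19/20 > 0, so some outcome avoids every A_i.

38·p = 1/20 ≈ 0.0500000; existence CERTIFIED by the union bound.


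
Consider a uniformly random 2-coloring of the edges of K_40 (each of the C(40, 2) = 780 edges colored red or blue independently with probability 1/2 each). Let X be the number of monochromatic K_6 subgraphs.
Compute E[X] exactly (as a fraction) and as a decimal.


Let X = Σ_S X_S over the C(40, 6) = 3838380 subsets S of size 6, where X_S = 1 if the K_6 on S is monochromatic.
For a fixed S, the K_6 on S has C(6, 2) = 15 edges. P[all 15 edges red] = (1/2)^15, and likewise for blue, so P[monochromatic] = 2·(1/2)^15 = 2^{1 − 15} = 1/16384.
Summing: E[X] = C(40, 6) · 2^{1 − 15} = 3838380 · 1/16384 = 959595/4096.
Numerically: E[X] ≈ 234.27612.

E[X] = C(40,6)·2^(1−C(6,2)) = 959595/4096 ≈ 234.27612.


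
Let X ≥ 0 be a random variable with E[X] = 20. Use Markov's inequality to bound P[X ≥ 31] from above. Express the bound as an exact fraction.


μ = E[X] = 20, a = 31.
Markov: P[X ≥ 31] ≤ μ/a = (20)/31 = 20/31.
Numerically: ≈ 0.64516.
(Since a = 31 > μ = 20.00000, the bound 20/31 is < 1 and informative.)

P[X ≥ 31] ≤ 20/31 ≈ 0.64516.


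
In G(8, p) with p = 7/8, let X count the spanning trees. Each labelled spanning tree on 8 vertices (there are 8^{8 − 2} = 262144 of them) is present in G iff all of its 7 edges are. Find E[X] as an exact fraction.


K_8 has 8^{8 − 2} = 262144 labelled spanning trees.
For each such spanning tree H, let X_H = 1 if all 7 edges of H are present in G. Then P[X_H = 1] = p^{7} = (7/8)^{7} = 823543/2097152.
Summing the indicators: E[X] = Σ_H E[X_H] = 262144 · p^{7} = 262144 · 823543/2097152 = 823543/8.
Numerically: E[X] ≈ 102943.

E[X] = 262144 · (7/8)^{7} = 823543/8 ≈ 102943.


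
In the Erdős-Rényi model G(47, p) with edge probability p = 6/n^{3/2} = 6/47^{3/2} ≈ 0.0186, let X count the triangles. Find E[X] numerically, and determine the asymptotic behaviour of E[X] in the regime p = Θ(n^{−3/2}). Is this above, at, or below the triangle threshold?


Number of potential triangles: C(47, 3) = 16215.
Each occurs with probability p³ ≈ (0.0186)³ ≈ 6.45674e-06.
By linearity: E[X] = C(47, 3)·p³ ≈ 16215 · 6.45674e-06 ≈ 0.105.
Since α = 3/2 > 1, p = c/n^{3/2} = o(1/n) is below the triangle threshold p ~ 1/n. Asymptotically E[X] ~ (c³/6)·n^{3(1−α)} = (6³/6)·n^{-1.5} → 0, so by Markov's inequality G has no triangles w.h.p.

E[X] ≈ 0.105; in regime p = Θ(1/n^{3/2}) E[X] tends to 0 (below the triangle threshold p ~ 1/n).


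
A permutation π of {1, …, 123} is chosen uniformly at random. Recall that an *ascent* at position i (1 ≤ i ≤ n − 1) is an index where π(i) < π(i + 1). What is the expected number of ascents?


Write X = Σ X_I over i = 1, …, 122, with X_I the indicator of one ascent.
There are 122 indicators.
For each fixed i, the pair (π(i), π(i+1)) is a uniformly random ordered pair of distinct values from {1, …, 123}; by symmetry P[π(i) < π(i+1)] = 1/2.
By linearity: E[X] = 122 · (1/2) = (123 − 1) · (1/2) = 61 ≈ 61.000.

E[X] = 61 = 61.000.


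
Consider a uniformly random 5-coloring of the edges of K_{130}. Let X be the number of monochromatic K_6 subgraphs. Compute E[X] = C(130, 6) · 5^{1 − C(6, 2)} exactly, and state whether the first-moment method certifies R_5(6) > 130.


E[X] = C(130, 6) · 5^{1 − 15} = 5963412000 · 5^{−14} = 5963412000/6103515625.
As a reduced fraction: E[X] = 47707296/48828125 ≈ 0.9770454.
Is E[X] < 1? YES.
Since E[X] < 1, there exists a 5-coloring of K_{130} with no monochromatic K_6; hence R_5(6) > 130.

E[X] = 47707296/48828125 ≈ 0.9770454; E[X] < 1, so R_5(6) > 130.


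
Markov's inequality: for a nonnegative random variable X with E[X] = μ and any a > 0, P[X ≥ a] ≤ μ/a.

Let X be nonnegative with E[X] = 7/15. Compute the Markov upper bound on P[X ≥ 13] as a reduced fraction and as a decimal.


μ = E[X] = 7/15, a = 13.
Markov: P[X ≥ 13] ≤ μ/a = (7/15)/13 = 7/195.
Numerically: ≈ 0.0359.
(Since a = 13 > μ = 0.4667, the bound 7/195 is < 1 and informative.)

P[X ≥ 13] ≤ 7/195 ≈ 0.0359.


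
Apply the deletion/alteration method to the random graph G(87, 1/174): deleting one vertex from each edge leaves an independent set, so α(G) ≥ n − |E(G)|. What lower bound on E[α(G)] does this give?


E[|E(G)|] = C(87, 2)·p = 3741 · (1/174) = 43/2.
E[α(G)] ≥ n − E[|E(G)|] = 87 − 43/2 = 131/2.
Numerically: ≈ 65.500000.
(This is only a lower bound; the true E[α(G)] may be larger.)

E[α(G)] ≥ 131/2 ≈ 65.500000.


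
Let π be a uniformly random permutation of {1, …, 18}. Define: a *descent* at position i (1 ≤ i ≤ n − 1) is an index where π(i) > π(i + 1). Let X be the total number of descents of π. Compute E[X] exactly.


Write X = Σ X_I over i = 1, …, 17, with X_I the indicator of one descent.
There are 17 indicators.
For each fixed i, the pair (π(i), π(i+1)) is a uniformly random ordered pair of distinct values from {1, …, 18}; by symmetry P[π(i) > π(i+1)] = 1/2.
By linearity: E[X] = 17 · (1/2) = (18 − 1) · (1/2) = 17/2 ≈ 8.500.

E[X] = 17/2 = 8.500.


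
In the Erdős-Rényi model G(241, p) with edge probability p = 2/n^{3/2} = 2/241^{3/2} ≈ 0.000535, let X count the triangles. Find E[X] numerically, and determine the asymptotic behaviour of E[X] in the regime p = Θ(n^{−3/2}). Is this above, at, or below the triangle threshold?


Number of potential triangles: C(241, 3) = 2303960.
Each occurs with probability p³ ≈ (0.000535)³ ≈ 1.52761e-10.
By linearity: E[X] = C(241, 3)·p³ ≈ 2303960 · 1.52761e-10 ≈ 0.000.
Since α = 3/2 > 1, p = c/n^{3/2} = o(1/n) is below the triangle threshold p ~ 1/n. Asymptotically E[X] ~ (c³/6)·n^{3(1−α)} = (2³/6)·n^{-1.5} → 0, so by Markov's inequality G has no triangles w.h.p.

E[X] ≈ 0.000; in regime p = Θ(1/n^{3/2}) E[X] tends to 0 (below the triangle threshold p ~ 1/n).


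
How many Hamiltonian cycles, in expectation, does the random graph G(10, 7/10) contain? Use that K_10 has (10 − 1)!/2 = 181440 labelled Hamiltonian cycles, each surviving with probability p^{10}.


K_10 has (10 − 1)!/2 = 181440 labelled Hamiltonian cycles.
For each such Hamiltonian cycle H, let X_H = 1 if all 10 edges of H are present in G. Then P[X_H = 1] = p^{10} = (7/10)^{10} = 282475249/10000000000.
By linearity of expectation: E[X] = Σ_H E[X_H] = 181440 · p^{10} = 181440 · 282475249/10000000000 = 160163466183/31250000.
Numerically: E[X] ≈ 5125.2.

E[X] = 181440 · (7/10)^{10} = 160163466183/31250000 ≈ 5125.2.


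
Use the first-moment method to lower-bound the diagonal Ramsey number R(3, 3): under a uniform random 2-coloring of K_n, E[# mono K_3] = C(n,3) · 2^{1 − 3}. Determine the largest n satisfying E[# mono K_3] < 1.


We need C(n, 3) · 2^{1 − 3} < 1, i.e. C(n, 3) < 2^{3 − 1} = 4.
Check values of n near the boundary:
  n = 3: C(3, 3) = 1; 1 < 4? YES
  n = 4: C(4, 3) = 4; 4 < 4? NO
The largest n with C(n, 3) < 4 is n = 3 (where E[X] = 1/4 ≈ 0.25000). Hence R(3, 3) > 3, i.e. R(3, 3) ≥ 4.

Largest n = 3; hence R(3, 3) > 3.


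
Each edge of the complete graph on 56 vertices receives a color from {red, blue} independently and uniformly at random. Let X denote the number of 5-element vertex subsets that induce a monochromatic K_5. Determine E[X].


Let X = Σ_S X_S over the C(56, 5) = 3819816 subsets S of size 5, where X_S = 1 if the K_5 on S is monochromatic.
For a fixed S, the K_5 on S has C(5, 2) = 10 edges. P[all 10 edges red] = (1/2)^10, and likewise for blue, so P[monochromatic] = 2·(1/2)^10 = 2^{1 − 10} = 1/512.
By linearity: E[X] = C(56, 5) · 2^{1 − 10} = 3819816 · 1/512 = 477477/64.
Numerically: E[X] ≈ 7460.5781.

E[X] = C(56,5)·2^(1−C(5,2)) = 477477/64 ≈ 7460.5781.


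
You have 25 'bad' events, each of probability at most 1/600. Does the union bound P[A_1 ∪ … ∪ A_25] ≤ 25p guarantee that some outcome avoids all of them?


Union bound: P[∪_{i=1}^{25} A_i] ≤ Σ_i P[A_i] ≤ 25·p = 25·(1/600) = 1/24.
Numerically: 1/24 ≈ 0.041667.
Is 1/24 < 1? YES.
Since P[∪ A_i] ≤ 1/24 < 1, the complement has P[∩ A_i^c] ≥ 1 − 1/24 = 23/24 > 0, so some outcome avoids every A_i.

25·p = 1/24 ≈ 0.041667; existence CERTIFIED by the union bound.


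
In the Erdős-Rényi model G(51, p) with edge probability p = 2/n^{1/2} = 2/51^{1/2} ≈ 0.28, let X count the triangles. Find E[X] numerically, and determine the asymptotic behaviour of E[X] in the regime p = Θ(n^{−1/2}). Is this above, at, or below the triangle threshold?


Number of potential triangles: C(51, 3) = 20825.
Each occurs with probability p³ ≈ (0.28)³ ≈ 2.19652e-02.
By linearity: E[X] = C(51, 3)·p³ ≈ 20825 · 2.19652e-02 ≈ 457.425.
Since α = 1/2 < 1, p = c/n^{1/2} ≫ 1/n is above the triangle threshold p ~ 1/n. Asymptotically E[X] ~ (c³/6)·n^{3(1−α)} = (2³/6)·n^{1.5} → ∞; triangles are abundant w.h.p.

E[X] ≈ 457.425; in regime p = Θ(1/n^{1/2}) E[X] diverges (above the triangle threshold p ~ 1/n).


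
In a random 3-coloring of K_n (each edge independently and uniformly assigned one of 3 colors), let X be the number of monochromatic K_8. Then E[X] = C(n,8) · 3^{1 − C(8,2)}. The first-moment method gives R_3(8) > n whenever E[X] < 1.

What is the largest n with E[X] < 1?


We need C(n, 8) · 3^{1 − 28} < 1, i.e. C(n, 8) < 3^{28 − 1} = 7625597484987.
Check values of n near the boundary:
  n = 154: C(154, 8) = 6521818990995; 6521818990995 < 7625597484987? YES
  n = 155: C(155, 8) = 6876747915675; 6876747915675 < 7625597484987? YES
  n = 156: C(156, 8) = 7248464019225; 7248464019225 < 7625597484987? YES
  n = 157: C(157, 8) = 7637643295425; 7637643295425 < 7625597484987? NO
  n = 158: C(158, 8) = 8044984271181; 8044984271181 < 7625597484987? NO
  n = 159: C(159, 8) = 8471208603429; 8471208603429 < 7625597484987? NO
The largest n with C(n, 8) < 7625597484987 is n = 156 (where E[X] = 805384891025/847288609443 ≈ 0.9505). Hence R_3(8) > 156, i.e. R_3(8) ≥ 157.

Largest n = 156; hence R_3(8) > 156.


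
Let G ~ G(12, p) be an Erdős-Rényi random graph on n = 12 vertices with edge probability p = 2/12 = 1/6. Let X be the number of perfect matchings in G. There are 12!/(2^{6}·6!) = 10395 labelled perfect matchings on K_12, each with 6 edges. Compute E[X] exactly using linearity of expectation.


K_12 has 12!/(2^{6}·6!) = 10395 labelled perfect matchings.
For each such perfect matching H, let X_H = 1 if all 6 edges of H are present in G. Then P[X_H = 1] = p^{6} = (1/6)^{6} = 1/46656.
By linearity of expectation: E[X] = Σ_H E[X_H] = 10395 · p^{6} = 10395 · 1/46656 = 385/1728.
Numerically: E[X] ≈ 0.2228.

E[X] = 10395 · (1/6)^{6} = 385/1728 ≈ 0.2228.


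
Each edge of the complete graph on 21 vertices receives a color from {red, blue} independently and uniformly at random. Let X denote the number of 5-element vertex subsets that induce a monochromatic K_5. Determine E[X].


Let X = Σ_S X_S over the C(21, 5) = 20349 subsets S of size 5, where X_S = 1 if the K_5 on S is monochromatic.
For a fixed S, the K_5 on S has C(5, 2) = 10 edges. P[all 10 edges red] = (1/2)^10, and likewise for blue, so P[monochromatic] = 2·(1/2)^10 = 2^{1 − 10} = 1/512.
By linearity: E[X] = C(21, 5) · 2^{1 − 10} = 20349 · 1/512 = 20349/512.
Numerically: E[X] ≈ 39.7441.

E[X] = C(21,5)·2^(1−C(5,2)) = 20349/512 ≈ 39.7441.


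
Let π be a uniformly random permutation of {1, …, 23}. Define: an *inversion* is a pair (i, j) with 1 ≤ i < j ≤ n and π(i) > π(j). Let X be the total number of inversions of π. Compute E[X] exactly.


Write X = Σ X_I over the C(23, 2) = 253 pairs i < j, with X_I the indicator of one inversion.
There are 253 indicators.
For each fixed pair i < j, the values π(i) and π(j) are two distinct elements of {1, …, 23} in uniformly random order; by symmetry P[π(i) > π(j)] = 1/2.
By linearity: E[X] = 253 · (1/2) = C(23, 2) · (1/2) = 253/2 = 253/2 ≈ 126.500000.

E[X] = 253/2 = 126.500000.


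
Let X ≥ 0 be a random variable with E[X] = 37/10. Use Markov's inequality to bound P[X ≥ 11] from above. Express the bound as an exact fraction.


μ = E[X] = 37/10, a = 11.
Markov: P[X ≥ 11] ≤ μ/a = (37/10)/11 = 37/110.
Numerically: ≈ 0.3364.
(Since a = 11 > μ = 3.7000, the bound 37/110 is < 1 and informative.)

P[X ≥ 11] ≤ 37/110 ≈ 0.3364.


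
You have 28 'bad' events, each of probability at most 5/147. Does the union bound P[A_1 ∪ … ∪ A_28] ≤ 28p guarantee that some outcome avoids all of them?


Union bound: P[∪_{i=1}^{28} A_i] ≤ Σ_i P[A_i] ≤ 28·p = 28·(5/147) = 20/21.
Numerically: 20/21 ≈ 0.95238.
Is 20/21 < 1? YES.
Since P[∪ A_i] ≤ 20/21 < 1, the complement has P[∩ A_i^c] ≥ 1 − 20/21 = 1/21 > 0, so some outcome avoids every A_i.

28·p = 20/21 ≈ 0.95238; existence CERTIFIED by the union bound.


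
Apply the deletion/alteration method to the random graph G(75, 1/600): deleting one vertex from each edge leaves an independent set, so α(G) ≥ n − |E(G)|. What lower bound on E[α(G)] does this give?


E[|E(G)|] = C(75, 2)·p = 2775 · (1/600) = 37/8.
E[α(G)] ≥ n − E[|E(G)|] = 75 − 37/8 = 563/8.
Numerically: ≈ 70.375000.
(This is only a lower bound; the true E[α(G)] may be larger.)

E[α(G)] ≥ 563/8 ≈ 70.375000.


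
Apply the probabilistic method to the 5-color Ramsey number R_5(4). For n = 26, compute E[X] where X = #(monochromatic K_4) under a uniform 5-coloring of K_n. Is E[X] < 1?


E[X] = C(26, 4) · 5^{1 − 6} = 14950 · 5^{−5} = 14950/3125.
As a reduced fraction: E[X] = 598/125 ≈ 4.7840000.
Is E[X] < 1? NO.
Since E[X] ≥ 1, the first-moment bound is inconclusive at n = 26; it does NOT by itself certify R_5(4) > 26.

E[X] = 598/125 ≈ 4.7840000; E[X] ≥ 1; first-moment method inconclusive here.


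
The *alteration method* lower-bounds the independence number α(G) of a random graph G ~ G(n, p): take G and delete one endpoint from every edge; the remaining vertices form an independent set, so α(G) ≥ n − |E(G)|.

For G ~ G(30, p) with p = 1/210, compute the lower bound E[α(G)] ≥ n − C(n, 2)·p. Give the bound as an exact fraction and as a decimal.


E[|E(G)|] = C(30, 2)·p = 435 · (1/210) = 29/14.
E[α(G)] ≥ n − E[|E(G)|] = 30 − 29/14 = 391/14.
Numerically: ≈ 27.92857.
(This is only a lower bound; the true E[α(G)] may be larger.)

E[α(G)] ≥ 391/14 ≈ 27.92857.


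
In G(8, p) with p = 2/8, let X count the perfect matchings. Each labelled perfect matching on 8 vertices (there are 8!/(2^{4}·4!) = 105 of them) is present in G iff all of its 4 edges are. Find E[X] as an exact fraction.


K_8 has 8!/(2^{4}·4!) = 105 labelled perfect matchings.
For each such perfect matching H, let X_H = 1 if all 4 edges of H are present in G. Then P[X_H = 1] = p^{4} = (1/4)^{4} = 1/256.
By linearity of expectation: E[X] = Σ_H E[X_H] = 105 · p^{4} = 105 · 1/256 = 105/256.
Numerically: E[X] ≈ 0.41016.

E[X] = 105 · (1/4)^{4} = 105/256 ≈ 0.41016.


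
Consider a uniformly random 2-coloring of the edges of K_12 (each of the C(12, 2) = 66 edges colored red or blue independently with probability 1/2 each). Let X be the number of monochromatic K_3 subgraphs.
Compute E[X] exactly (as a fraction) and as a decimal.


Let X = Σ_S X_S over the C(12, 3) = 220 subsets S of size 3, where X_S = 1 if the K_3 on S is monochromatic.
For a fixed S, the K_3 on S has C(3, 2) = 3 edges. P[all 3 edges red] = (1/2)^3, and likewise for blue, so P[monochromatic] = 2·(1/2)^3 = 2^{1 − 3} = 1/4.
By linearity of expectation: E[X] = C(12, 3) · 2^{1 − 3} = 220 · 1/4 = 55.
Numerically: E[X] ≈ 55.0000.

E[X] = C(12,3)·2^(1−C(3,2)) = 55 ≈ 55.0000.


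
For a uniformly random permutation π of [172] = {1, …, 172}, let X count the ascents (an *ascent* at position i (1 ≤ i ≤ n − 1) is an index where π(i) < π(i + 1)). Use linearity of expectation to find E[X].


Write X = Σ X_I over i = 1, …, 171, with X_I the indicator of one ascent.
There are 171 indicators.
For each fixed i, the pair (π(i), π(i+1)) is a uniformly random ordered pair of distinct values from {1, …, 172}; by symmetry P[π(i) < π(i+1)] = 1/2.
By linearity: E[X] = 171 · (1/2) = (172 − 1) · (1/2) = 171/2 ≈ 85.5000.

E[X] = 171/2 = 85.5000.


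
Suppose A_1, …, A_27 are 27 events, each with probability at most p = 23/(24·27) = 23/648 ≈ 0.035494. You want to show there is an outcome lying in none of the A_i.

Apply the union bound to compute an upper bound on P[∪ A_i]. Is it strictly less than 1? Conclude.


Union bound: P[∪_{i=1}^{27} A_i] ≤ Σ_i P[A_i] ≤ 27·p = 27·(23/648) = 23/24.
Numerically: 23/24 ≈ 0.958333.
Is 23/24 < 1? YES.
Since P[∪ A_i] ≤ 23/24 < 1, the complement has P[∩ A_i^c] ≥ 1 − 23/24 = 1/24 > 0, so some outcome avoids every A_i.

27·p = 23/24 ≈ 0.958333; existence CERTIFIED by the union bound.


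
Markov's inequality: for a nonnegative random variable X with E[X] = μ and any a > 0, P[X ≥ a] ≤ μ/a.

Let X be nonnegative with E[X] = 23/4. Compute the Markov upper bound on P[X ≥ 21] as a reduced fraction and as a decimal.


μ = E[X] = 23/4, a = 21.
Markov: P[X ≥ 21] ≤ μ/a = (23/4)/21 = 23/84.
Numerically: ≈ 0.2738.
(Since a = 21 > μ = 5.7500, the bound 23/84 is < 1 and informative.)

P[X ≥ 21] ≤ 23/84 ≈ 0.2738.


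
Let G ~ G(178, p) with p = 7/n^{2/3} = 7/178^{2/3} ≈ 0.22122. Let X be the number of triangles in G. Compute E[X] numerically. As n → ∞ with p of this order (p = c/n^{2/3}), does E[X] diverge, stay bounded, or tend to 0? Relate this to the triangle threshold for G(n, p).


Number of potential triangles: C(178, 3) = 924176.
Each occurs with probability p³ ≈ (0.22122)³ ≈ 1.0825653e-02.
By linearity: E[X] = C(178, 3)·p³ ≈ 924176 · 1.0825653e-02 ≈ 10004.80899.
Since α = 2/3 < 1, p = c/n^{2/3} ≫ 1/n is above the triangle threshold p ~ 1/n. Asymptotically E[X] ~ (c³/6)·n^{3(1−α)} = (7³/6)·n^{1} → ∞; triangles are abundant w.h.p.

E[X] ≈ 10004.80899; in regime p = Θ(1/n^{2/3}) E[X] diverges (above the triangle threshold p ~ 1/n).


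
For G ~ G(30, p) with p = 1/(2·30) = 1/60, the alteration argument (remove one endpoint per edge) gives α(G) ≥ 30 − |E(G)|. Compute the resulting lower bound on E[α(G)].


E[|E(G)|] = C(30, 2)·p = 435 · (1/60) = 29/4.
E[α(G)] ≥ n − E[|E(G)|] = 30 − 29/4 = 91/4.
Numerically: ≈ 22.750000.
(This is only a lower bound; the true E[α(G)] may be larger.)

E[α(G)] ≥ 91/4 ≈ 22.750000.


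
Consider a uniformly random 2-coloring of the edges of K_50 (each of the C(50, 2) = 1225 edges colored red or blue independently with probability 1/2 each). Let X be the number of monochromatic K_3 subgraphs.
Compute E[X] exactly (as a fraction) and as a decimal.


Let X = Σ_S X_S over the C(50, 3) = 19600 subsets S of size 3, where X_S = 1 if the K_3 on S is monochromatic.
For a fixed S, the K_3 on S has C(3, 2) = 3 edges. P[all 3 edges red] = (1/2)^3, and likewise for blue, so P[monochromatic] = 2·(1/2)^3 = 2^{1 − 3} = 1/4.
By linearity: E[X] = C(50, 3) · 2^{1 − 3} = 19600 · 1/4 = 4900.
Numerically: E[X] ≈ 4900.0000.

E[X] = C(50,3)·2^(1−C(3,2)) = 4900 ≈ 4900.0000.


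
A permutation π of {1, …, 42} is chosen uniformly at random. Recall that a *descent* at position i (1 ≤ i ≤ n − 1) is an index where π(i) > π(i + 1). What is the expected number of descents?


Write X = Σ X_I over i = 1, …, 41, with X_I the indicator of one descent.
There are 41 indicators.
For each fixed i, the pair (π(i), π(i+1)) is a uniformly random ordered pair of distinct values from {1, …, 42}; by symmetry P[π(i) > π(i+1)] = 1/2.
By linearity: E[X] = 41 · (1/2) = (42 − 1) · (1/2) = 41/2 ≈ 20.5000.

E[X] = 41/2 = 20.5000.


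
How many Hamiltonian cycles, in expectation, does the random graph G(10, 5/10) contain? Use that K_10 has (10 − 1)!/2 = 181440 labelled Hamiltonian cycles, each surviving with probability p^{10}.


K_10 has (10 − 1)!/2 = 181440 labelled Hamiltonian cycles.
For each such Hamiltonian cycle H, let X_H = 1 if all 10 edges of H are present in G. Then P[X_H = 1] = p^{10} = (1/2)^{10} = 1/1024.
Summing the indicators: E[X] = Σ_H E[X_H] = 181440 · p^{10} = 181440 · 1/1024 = 2835/16.
Numerically: E[X] ≈ 177.19.

E[X] = 181440 · (1/2)^{10} = 2835/16 ≈ 177.19.


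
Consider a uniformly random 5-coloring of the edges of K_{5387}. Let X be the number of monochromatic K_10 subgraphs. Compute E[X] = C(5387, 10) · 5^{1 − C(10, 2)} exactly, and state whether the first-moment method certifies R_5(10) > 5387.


E[X] = C(5387, 10) · 5^{1 − 45} = 5624406917627224603154306376491 · 5^{−44} = 5624406917627224603154306376491/5684341886080801486968994140625.
As a reduced fraction: E[X] = 5624406917627224603154306376491/5684341886080801486968994140625 ≈ 0.9894561.
Is E[X] < 1? YES.
Since E[X] < 1, there exists a 5-coloring of K_{5387} with no monochromatic K_10; hence R_5(10) > 5387.

E[X] = 5624406917627224603154306376491/5684341886080801486968994140625 ≈ 0.9894561; E[X] < 1, so R_5(10) > 5387.


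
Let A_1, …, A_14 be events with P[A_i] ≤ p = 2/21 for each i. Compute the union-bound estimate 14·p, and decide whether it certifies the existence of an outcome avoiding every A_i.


Union bound: P[∪_{i=1}^{14} A_i] ≤ Σ_i P[A_i] ≤ 14·p = 14·(2/21) = 4/3.
Numerically: 4/3 ≈ 1.333.
Is 4/3 < 1? NO.
Since the bound 4/3 is ≥ 1, the union bound is uninformative here; it does NOT by itself certify existence.

14·p = 4/3 ≈ 1.333; existence NOT certified by the union bound.


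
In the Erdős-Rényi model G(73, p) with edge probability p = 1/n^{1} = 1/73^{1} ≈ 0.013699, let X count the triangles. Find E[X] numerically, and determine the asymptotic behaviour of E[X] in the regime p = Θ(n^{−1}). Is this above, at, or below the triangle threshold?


Number of potential triangles: C(73, 3) = 62196.
Each occurs with probability p³ ≈ (0.013699)³ ≈ 2.5705817e-06.
By linearity: E[X] = C(73, 3)·p³ ≈ 62196 · 2.5705817e-06 ≈ 0.15988.
Here α = 1, so p = 1/n is exactly at the triangle threshold p ~ 1/n. Asymptotically E[X] → c³/6 = 1³/6 = 1/6 ≈ 0.16667, a bounded constant. In this regime the triangle count is asymptotically Poisson(c³/6).

E[X] ≈ 0.15988; in regime p = Θ(1/n^{1}) E[X] stays bounded (at the triangle threshold p ~ 1/n).


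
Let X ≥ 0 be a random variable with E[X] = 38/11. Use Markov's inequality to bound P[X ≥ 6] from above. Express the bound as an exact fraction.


μ = E[X] = 38/11, a = 6.
Markov: P[X ≥ 6] ≤ μ/a = (38/11)/6 = 19/33.
Numerically: ≈ 0.5758.
(Since a = 6 > μ = 3.4545, the bound 19/33 is < 1 and informative.)

P[X ≥ 6] ≤ 19/33 ≈ 0.5758.


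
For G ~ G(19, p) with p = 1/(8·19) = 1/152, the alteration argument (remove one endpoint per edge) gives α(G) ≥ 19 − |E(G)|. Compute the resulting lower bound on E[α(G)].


E[|E(G)|] = C(19, 2)·p = 171 · (1/152) = 9/8.
E[α(G)] ≥ n − E[|E(G)|] = 19 − 9/8 = 143/8.
Numerically: ≈ 17.87500.
(This is only a lower bound; the true E[α(G)] may be larger.)

E[α(G)] ≥ 143/8 ≈ 17.87500.


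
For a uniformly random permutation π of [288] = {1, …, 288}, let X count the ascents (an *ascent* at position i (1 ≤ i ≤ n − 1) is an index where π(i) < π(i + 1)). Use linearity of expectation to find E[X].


Write X = Σ X_I over i = 1, …, 287, with X_I the indicator of one ascent.
There are 287 indicators.
For each fixed i, the pair (π(i), π(i+1)) is a uniformly random ordered pair of distinct values from {1, …, 288}; by symmetry P[π(i) < π(i+1)] = 1/2.
By linearity: E[X] = 287 · (1/2) = (288 − 1) · (1/2) = 287/2 ≈ 143.500.

E[X] = 287/2 = 143.500.


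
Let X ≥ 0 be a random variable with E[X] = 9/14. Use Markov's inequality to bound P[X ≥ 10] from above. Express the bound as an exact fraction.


μ = E[X] = 9/14, a = 10.
Markov: P[X ≥ 10] ≤ μ/a = (9/14)/10 = 9/140.
Numerically: ≈ 0.06429.
(Since a = 10 > μ = 0.64286, the bound 9/140 is < 1 and informative.)

P[X ≥ 10] ≤ 9/140 ≈ 0.06429.


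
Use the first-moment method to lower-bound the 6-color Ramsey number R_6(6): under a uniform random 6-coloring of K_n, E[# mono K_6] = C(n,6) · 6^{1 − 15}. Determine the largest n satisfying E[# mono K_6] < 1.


We need C(n, 6) · 6^{1 − 15} < 1, i.e. C(n, 6) < 6^{15 − 1} = 78364164096.
Check values of n near the boundary:
  n = 197: C(197, 6) = 75176946208; 75176946208 < 78364164096? YES
  n = 198: C(198, 6) = 77526225777; 77526225777 < 78364164096? YES
  n = 199: C(199, 6) = 79936367511; 79936367511 < 78364164096? NO
  n = 200: C(200, 6) = 82408626300; 82408626300 < 78364164096? NO
The largest n with C(n, 6) < 78364164096 is n = 198 (where E[X] = 25842075259/26121388032 ≈ 0.98931). Hence R_6(6) > 198, i.e. R_6(6) ≥ 199.

Largest n = 198; hence R_6(6) > 198.


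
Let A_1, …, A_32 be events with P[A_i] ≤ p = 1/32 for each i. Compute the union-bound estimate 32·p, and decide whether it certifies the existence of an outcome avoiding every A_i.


Union bound: P[∪_{i=1}^{32} A_i] ≤ Σ_i P[A_i] ≤ 32·p = 32·(1/32) = 1.
Numerically: 1 ≈ 1.0000.
Is 1 < 1? NO.
Since the bound 1 is ≥ 1, the union bound is uninformative here; it does NOT by itself certify existence.

32·p = 1 ≈ 1.0000; existence NOT certified by the union bound.


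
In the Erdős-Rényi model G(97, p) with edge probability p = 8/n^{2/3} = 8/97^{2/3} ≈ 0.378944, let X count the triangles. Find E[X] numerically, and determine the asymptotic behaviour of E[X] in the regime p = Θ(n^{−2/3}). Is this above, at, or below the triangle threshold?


Number of potential triangles: C(97, 3) = 147440.
Each occurs with probability p³ ≈ (0.378944)³ ≈ 5.44159847e-02.
By linearity: E[X] = C(97, 3)·p³ ≈ 147440 · 5.44159847e-02 ≈ 8023.092784.
Since α = 2/3 < 1, p = c/n^{2/3} ≫ 1/n is above the triangle threshold p ~ 1/n. Asymptotically E[X] ~ (c³/6)·n^{3(1−α)} = (8³/6)·n^{1} → ∞; triangles are abundant w.h.p.

E[X] ≈ 8023.092784; in regime p = Θ(1/n^{2/3}) E[X] diverges (above the triangle threshold p ~ 1/n).


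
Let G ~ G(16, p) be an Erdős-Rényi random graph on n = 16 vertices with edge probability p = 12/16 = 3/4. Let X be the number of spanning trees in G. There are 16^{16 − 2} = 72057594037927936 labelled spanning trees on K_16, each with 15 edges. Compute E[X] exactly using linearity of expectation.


K_16 has 16^{16 − 2} = 72057594037927936 labelled spanning trees.
For each such spanning tree H, let X_H = 1 if all 15 edges of H are present in G. Then P[X_H = 1] = p^{15} = (3/4)^{15} = 14348907/1073741824.
Summing the indicators: E[X] = Σ_H E[X_H] = 72057594037927936 · p^{15} = 72057594037927936 · 14348907/1073741824 = 962938848411648.
Numerically: E[X] ≈ 9.63e+14.

E[X] = 72057594037927936 · (3/4)^{15} = 962938848411648 ≈ 9.63e+14.


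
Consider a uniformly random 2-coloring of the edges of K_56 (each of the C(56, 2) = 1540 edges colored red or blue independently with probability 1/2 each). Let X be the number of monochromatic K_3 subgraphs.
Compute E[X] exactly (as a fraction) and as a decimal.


Let X = Σ_S X_S over the C(56, 3) = 27720 subsets S of size 3, where X_S = 1 if the K_3 on S is monochromatic.
For a fixed S, the K_3 on S has C(3, 2) = 3 edges. P[all 3 edges red] = (1/2)^3, and likewise for blue, so P[monochromatic] = 2·(1/2)^3 = 2^{1 − 3} = 1/4.
By linearity: E[X] = C(56, 3) · 2^{1 − 3} = 27720 · 1/4 = 6930.
Numerically: E[X] ≈ 6930.000.

E[X] = C(56,3)·2^(1−C(3,2)) = 6930 ≈ 6930.000.


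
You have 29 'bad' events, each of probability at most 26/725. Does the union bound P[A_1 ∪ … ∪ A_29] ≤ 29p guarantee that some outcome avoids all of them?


Union bound: P[∪_{i=1}^{29} A_i] ≤ Σ_i P[A_i] ≤ 29·p = 29·(26/725) = 26/25.
Numerically: 26/25 ≈ 1.0400.
Is 26/25 < 1? NO.
Since the bound 26/25 is ≥ 1, the union bound is uninformative here; it does NOT by itself certify existence.

29·p = 26/25 ≈ 1.0400; existence NOT certified by the union bound.


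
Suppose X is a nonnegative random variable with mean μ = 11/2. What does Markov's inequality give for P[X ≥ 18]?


μ = E[X] = 11/2, a = 18.
Markov: P[X ≥ 18] ≤ μ/a = (11/2)/18 = 11/36.
Numerically: ≈ 0.306.
(Since a = 18 > μ = 5.500, the bound 11/36 is < 1 and informative.)

P[X ≥ 18] ≤ 11/36 ≈ 0.306.


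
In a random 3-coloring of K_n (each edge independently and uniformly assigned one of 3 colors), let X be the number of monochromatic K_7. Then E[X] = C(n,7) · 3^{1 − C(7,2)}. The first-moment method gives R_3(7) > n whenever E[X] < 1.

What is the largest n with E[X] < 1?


We need C(n, 7) · 3^{1 − 21} < 1, i.e. C(n, 7) < 3^{21 − 1} = 3486784401.
Check values of n near the boundary:
  n = 78: C(78, 7) = 2641902120; 2641902120 < 3486784401? YES
  n = 79: C(79, 7) = 2898753715; 2898753715 < 3486784401? YES
  n = 80: C(80, 7) = 3176716400; 3176716400 < 3486784401? YES
  n = 81: C(81, 7) = 3477216600; 3477216600 < 3486784401? YES
  n = 82: C(82, 7) = 3801756816; 3801756816 < 3486784401? NO
  n = 83: C(83, 7) = 4151918628; 4151918628 < 3486784401? NO
The largest n with C(n, 7) < 3486784401 is n = 81 (where E[X] = 42928600/43046721 ≈ 0.997). Hence R_3(7) > 81, i.e. R_3(7) ≥ 82.

Largest n = 81; hence R_3(7) > 81.


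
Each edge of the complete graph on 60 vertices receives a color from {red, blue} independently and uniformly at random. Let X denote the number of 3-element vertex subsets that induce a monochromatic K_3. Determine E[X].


Let X = Σ_S X_S over the C(60, 3) = 34220 subsets S of size 3, where X_S = 1 if the K_3 on S is monochromatic.
For a fixed S, the K_3 on S has C(3, 2) = 3 edges. P[all 3 edges red] = (1/2)^3, and likewise for blue, so P[monochromatic] = 2·(1/2)^3 = 2^{1 − 3} = 1/4.
By linearity: E[X] = C(60, 3) · 2^{1 − 3} = 34220 · 1/4 = 8555.
Numerically: E[X] ≈ 8555.000.

E[X] = C(60,3)·2^(1−C(3,2)) = 8555 ≈ 8555.000.


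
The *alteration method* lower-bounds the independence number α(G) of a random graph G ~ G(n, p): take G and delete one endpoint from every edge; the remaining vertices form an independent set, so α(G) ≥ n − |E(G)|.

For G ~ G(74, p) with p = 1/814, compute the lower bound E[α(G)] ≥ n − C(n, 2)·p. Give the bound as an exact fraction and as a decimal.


E[|E(G)|] = C(74, 2)·p = 2701 · (1/814) = 73/22.
E[α(G)] ≥ n − E[|E(G)|] = 74 − 73/22 = 1555/22.
Numerically: ≈ 70.68182.
(This is only a lower bound; the true E[α(G)] may be larger.)

E[α(G)] ≥ 1555/22 ≈ 70.68182.


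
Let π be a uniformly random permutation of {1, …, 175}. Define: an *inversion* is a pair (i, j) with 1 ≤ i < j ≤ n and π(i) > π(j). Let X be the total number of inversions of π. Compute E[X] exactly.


Write X = Σ X_I over the C(175, 2) = 15225 pairs i < j, with X_I the indicator of one inversion.
There are 15225 indicators.
For each fixed pair i < j, the values π(i) and π(j) are two distinct elements of {1, …, 175} in uniformly random order; by symmetry P[π(i) > π(j)] = 1/2.
By linearity: E[X] = 15225 · (1/2) = C(175, 2) · (1/2) = 15225/2 = 15225/2 ≈ 7612.50000.

E[X] = 15225/2 = 7612.50000.


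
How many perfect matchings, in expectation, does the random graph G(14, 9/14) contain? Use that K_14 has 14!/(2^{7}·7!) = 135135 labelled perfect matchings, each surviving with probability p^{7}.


K_14 has 14!/(2^{7}·7!) = 135135 labelled perfect matchings.
For each such perfect matching H, let X_H = 1 if all 7 edges of H are present in G. Then P[X_H = 1] = p^{7} = (9/14)^{7} = 4782969/105413504.
By linearity: E[X] = Σ_H E[X_H] = 135135 · p^{7} = 135135 · 4782969/105413504 = 92335216545/15059072.
Numerically: E[X] ≈ 6132.

E[X] = 135135 · (9/14)^{7} = 92335216545/15059072 ≈ 6132.


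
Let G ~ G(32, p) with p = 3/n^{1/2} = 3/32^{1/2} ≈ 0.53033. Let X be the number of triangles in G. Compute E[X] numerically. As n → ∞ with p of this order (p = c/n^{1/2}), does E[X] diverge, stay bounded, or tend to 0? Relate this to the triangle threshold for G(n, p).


Number of potential triangles: C(32, 3) = 4960.
Each occurs with probability p³ ≈ (0.53033)³ ≈ 1.4915534e-01.
By linearity: E[X] = C(32, 3)·p³ ≈ 4960 · 1.4915534e-01 ≈ 739.81047.
Since α = 1/2 < 1, p = c/n^{1/2} ≫ 1/n is above the triangle threshold p ~ 1/n. Asymptotically E[X] ~ (c³/6)·n^{3(1−α)} = (3³/6)·n^{1.5} → ∞; triangles are abundant w.h.p.

E[X] ≈ 739.81047; in regime p = Θ(1/n^{1/2}) E[X] diverges (above the triangle threshold p ~ 1/n).


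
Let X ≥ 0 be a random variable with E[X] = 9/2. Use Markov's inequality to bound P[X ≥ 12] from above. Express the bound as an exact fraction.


μ = E[X] = 9/2, a = 12.
Markov: P[X ≥ 12] ≤ μ/a = (9/2)/12 = 3/8.
Numerically: ≈ 0.37500.
(Since a = 12 > μ = 4.50000, the bound 3/8 is < 1 and informative.)

P[X ≥ 12] ≤ 3/8 ≈ 0.37500.


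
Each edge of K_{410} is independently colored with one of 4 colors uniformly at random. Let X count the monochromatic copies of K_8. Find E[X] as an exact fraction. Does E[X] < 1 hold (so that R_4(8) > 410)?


E[X] = C(410, 8) · 4^{1 − 28} = 18488798173326195 · 4^{−27} = 18488798173326195/18014398509481984.
As a reduced fraction: E[X] = 18488798173326195/18014398509481984 ≈ 1.026334.
Is E[X] < 1? NO.
Since E[X] ≥ 1, the first-moment bound is inconclusive at n = 410; it does NOT by itself certify R_4(8) > 410.

E[X] = 18488798173326195/18014398509481984 ≈ 1.026334; E[X] ≥ 1; first-moment method inconclusive here.


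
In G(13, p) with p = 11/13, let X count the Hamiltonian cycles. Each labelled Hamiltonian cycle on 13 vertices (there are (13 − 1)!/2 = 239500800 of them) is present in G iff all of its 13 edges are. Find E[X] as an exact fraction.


K_13 has (13 − 1)!/2 = 239500800 labelled Hamiltonian cycles.
For each such Hamiltonian cycle H, let X_H = 1 if all 13 edges of H are present in G. Then P[X_H = 1] = p^{13} = (11/13)^{13} = 34522712143931/302875106592253.
Summing the indicators: E[X] = Σ_H E[X_H] = 239500800 · p^{13} = 239500800 · 34522712143931/302875106592253 = 8268217176641189644800/302875106592253.
Numerically: E[X] ≈ 2.72991e+07.

E[X] = 239500800 · (11/13)^{13} = 8268217176641189644800/302875106592253 ≈ 2.72991e+07.


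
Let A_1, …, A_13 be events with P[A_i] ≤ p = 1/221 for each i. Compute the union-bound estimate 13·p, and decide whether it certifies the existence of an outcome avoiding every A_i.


Union bound: P[∪_{i=1}^{13} A_i] ≤ Σ_i P[A_i] ≤ 13·p = 13·(1/221) = 1/17.
Numerically: 1/17 ≈ 0.0588.
Is 1/17 < 1? YES.
Since P[∪ A_i] ≤ 1/17 < 1, the complement has P[∩ A_i^c] ≥ 1 − 1/17 = 16/17 > 0, so some outcome avoids every A_i.

13·p = 1/17 ≈ 0.0588; existence CERTIFIED by the union bound.


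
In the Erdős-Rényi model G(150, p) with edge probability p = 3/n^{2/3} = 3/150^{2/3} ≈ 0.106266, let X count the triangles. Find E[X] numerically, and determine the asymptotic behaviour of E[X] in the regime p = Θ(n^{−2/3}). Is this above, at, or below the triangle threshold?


Number of potential triangles: C(150, 3) = 551300.
Each occurs with probability p³ ≈ (0.106266)³ ≈ 1.20000000e-03.
By linearity: E[X] = C(150, 3)·p³ ≈ 551300 · 1.20000000e-03 ≈ 661.560000.
Since α = 2/3 < 1, p = c/n^{2/3} ≫ 1/n is above the triangle threshold p ~ 1/n. Asymptotically E[X] ~ (c³/6)·n^{3(1−α)} = (3³/6)·n^{1} → ∞; triangles are abundant w.h.p.

E[X] ≈ 661.560000; in regime p = Θ(1/n^{2/3}) E[X] diverges (above the triangle threshold p ~ 1/n).


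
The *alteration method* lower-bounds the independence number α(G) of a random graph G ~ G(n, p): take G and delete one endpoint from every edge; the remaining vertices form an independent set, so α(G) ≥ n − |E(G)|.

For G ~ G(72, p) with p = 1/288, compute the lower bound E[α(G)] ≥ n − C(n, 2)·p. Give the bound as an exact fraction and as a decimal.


E[|E(G)|] = C(72, 2)·p = 2556 · (1/288) = 71/8.
E[α(G)] ≥ n − E[|E(G)|] = 72 − 71/8 = 505/8.
Numerically: ≈ 63.125.
(This is only a lower bound; the true E[α(G)] may be larger.)

E[α(G)] ≥ 505/8 ≈ 63.125.


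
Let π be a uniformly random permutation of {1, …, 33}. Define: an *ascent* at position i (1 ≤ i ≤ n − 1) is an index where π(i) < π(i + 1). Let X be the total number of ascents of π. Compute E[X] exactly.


Write X = Σ X_I over i = 1, …, 32, with X_I the indicator of one ascent.
There are 32 indicators.
For each fixed i, the pair (π(i), π(i+1)) is a uniformly random ordered pair of distinct values from {1, …, 33}; by symmetry P[π(i) < π(i+1)] = 1/2.
By linearity: E[X] = 32 · (1/2) = (33 − 1) · (1/2) = 16 ≈ 16.000.

E[X] = 16 = 16.000.


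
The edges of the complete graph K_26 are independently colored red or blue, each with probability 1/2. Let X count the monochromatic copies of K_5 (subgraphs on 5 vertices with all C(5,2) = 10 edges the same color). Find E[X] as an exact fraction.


Let X = Σ_S X_S over the C(26, 5) = 65780 subsets S of size 5, where X_S = 1 if the K_5 on S is monochromatic.
For a fixed S, the K_5 on S has C(5, 2) = 10 edges. P[all 10 edges red] = (1/2)^10, and likewise for blue, so P[monochromatic] = 2·(1/2)^10 = 2^{1 − 10} = 1/512.
By linearity: E[X] = C(26, 5) · 2^{1 − 10} = 65780 · 1/512 = 16445/128.
Numerically: E[X] ≈ 128.47656.

E[X] = C(26,5)·2^(1−C(5,2)) = 16445/128 ≈ 128.47656.


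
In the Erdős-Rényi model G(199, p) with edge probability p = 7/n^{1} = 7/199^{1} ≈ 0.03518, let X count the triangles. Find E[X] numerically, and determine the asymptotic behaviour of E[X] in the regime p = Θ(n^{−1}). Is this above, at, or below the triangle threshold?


Number of potential triangles: C(199, 3) = 1293699.
Each occurs with probability p³ ≈ (0.03518)³ ≈ 4.352461e-05.
By linearity: E[X] = C(199, 3)·p³ ≈ 1293699 · 4.352461e-05 ≈ 56.3077.
Here α = 1, so p = 7/n is exactly at the triangle threshold p ~ 1/n. Asymptotically E[X] → c³/6 = 7³/6 = 343/6 ≈ 57.1667, a bounded constant. In this regime the triangle count is asymptotically Poisson(c³/6).

E[X] ≈ 56.3077; in regime p = Θ(1/n^{1}) E[X] stays bounded (at the triangle threshold p ~ 1/n).
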